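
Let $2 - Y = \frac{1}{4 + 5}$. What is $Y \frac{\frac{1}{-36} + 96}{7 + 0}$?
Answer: $\frac{58735}{2268} \approx 25.897$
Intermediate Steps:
$Y = \frac{17}{9}$ ($Y = 2 - \frac{1}{4 + 5} = 2 - \frac{1}{9} = \frac{17}{9} \approx 1.8889$)
$Y \frac{\frac{1}{-36} + 96}{7 + 0} = \frac{17 \frac{\frac{1}{-36} + 96}{7 + 0}}{9} = \frac{17 \frac{- \frac{1}{36} + 96}{7}}{9} = \frac{17 \cdot \frac{3455}{36} \cdot \frac{1}{7}}{9} = \frac{17}{9} \cdot \frac{3455}{252} = \frac{58735}{2268}$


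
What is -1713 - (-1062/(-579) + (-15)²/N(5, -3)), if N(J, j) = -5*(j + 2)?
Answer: -339648/193 ≈ -1759.8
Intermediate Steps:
N(J, j) = -10 - 5*j (N(J, j) = -5*(2 + j) = -10 - 5*j)
-1713 - (-1062/(-579) + (-15)²/N(5, -3)) = -1713 - (-1062/(-579) + (-15)²/(-10 - 5*(-3))) = -1713 - (-1062*(-1/579) + 225/(-10 + 15)) = -1713 - (354/193 + 225/5) = -1713 - (354/193 + 225*(⅕)) = -1713 - (354/193 + 45) = -1713 - 1*9039/193 = -1713 - 9039/193 = -339648/193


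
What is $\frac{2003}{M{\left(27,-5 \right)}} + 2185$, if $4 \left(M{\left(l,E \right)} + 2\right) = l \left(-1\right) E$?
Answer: $\frac{285507}{127} \approx 2248.1$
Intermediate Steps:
$M{\left(l,E \right)} = -2 - \frac{E l}{4}$ ($M{\left(l,E \right)} = -2 + \frac{l \left(-1\right) E}{4} = -2 + \frac{- l E}{4} = -2 + \frac{\left(-1\right) E l}{4} = -2 - \frac{E l}{4}$)
$\frac{2003}{M{\left(27,-5 \right)}} + 2185 = \frac{2003}{-2 - \left(- \frac{5}{4}\right) 27} + 2185 = \frac{2003}{-2 + \frac{135}{4}} + 2185 = \frac{2003}{\frac{127}{4}} + 2185 = 2003 \cdot \frac{4}{127} + 2185 = \frac{8012}{127} + 2185 = \frac{285507}{127}$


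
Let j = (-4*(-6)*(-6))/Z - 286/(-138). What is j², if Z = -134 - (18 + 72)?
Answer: 6880129/933156 ≈ 7.3730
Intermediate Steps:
Z = -224 (Z = -134 - 1*90 = -134 - 90 = -224)
j = 2623/966 (j = (-4*(-6)*(-6))/(-224) - 286/(-138) = (24*(-6))*(-1/224) - 286*(-1/138) = -144*(-1/224) + 143/69 = 9/14 + 143/69 = 2623/966 ≈ 2.7153)
j² = (2623/966)² = 6880129/933156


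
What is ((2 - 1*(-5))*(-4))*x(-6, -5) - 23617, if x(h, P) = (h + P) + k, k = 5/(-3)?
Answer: -69787/3 ≈ -23262.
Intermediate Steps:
k = -5/3 (k = 5*(-⅓) = -5/3 ≈ -1.6667)
x(h, P) = -5/3 + P + h (x(h, P) = (h + P) - 5/3 = (P + h) - 5/3 = -5/3 + P + h)
((2 - 1*(-5))*(-4))*x(-6, -5) - 23617 = ((2 - 1*(-5))*(-4))*(-5/3 - 5 - 6) - 23617 = ((2 + 5)*(-4))*(-38/3) - 23617 = (7*(-4))*(-38/3) - 23617 = -28*(-38/3) - 23617 = 1064/3 - 23617 = -69787/3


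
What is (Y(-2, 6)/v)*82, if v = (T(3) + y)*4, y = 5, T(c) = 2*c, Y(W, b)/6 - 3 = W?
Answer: 123/11 ≈ 11.182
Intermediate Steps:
Y(W, b) = 18 + 6*W
v = 44 (v = (2*3 + 5)*4 = (6 + 5)*4 = 11*4 = 44)
(Y(-2, 6)/v)*82 = ((18 + 6*(-2))/44)*82 = ((18 - 12)*(1/44))*82 = (6*(1/44))*82 = (3/22)*82 = 123/11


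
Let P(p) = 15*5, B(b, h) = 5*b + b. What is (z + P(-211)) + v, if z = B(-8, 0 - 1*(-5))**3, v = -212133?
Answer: -322650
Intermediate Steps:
B(b, h) = 6*b
P(p) = 75
z = -110592 (z = (6*(-8))**3 = (-48)**3 = -110592)
(z + P(-211)) + v = (-110592 + 75) - 212133 = -110517 - 212133 = -322650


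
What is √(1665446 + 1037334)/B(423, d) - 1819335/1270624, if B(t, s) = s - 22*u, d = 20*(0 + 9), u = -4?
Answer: -1819335/1270624 + √675695/134 ≈ 4.7025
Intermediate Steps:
d = 180 (d = 20*9 = 180)
B(t, s) = 88 + s (B(t, s) = s - 22*(-4) = s + 88 = 88 + s)
√(1665446 + 1037334)/B(423, d) - 1819335/1270624 = √(1665446 + 1037334)/(88 + 180) - 1819335/1270624 = √2702780/268 - 1819335*1/1270624 = (2*√675695)*(1/268) - 1819335/1270624 = √675695/134 - 1819335/1270624 = -1819335/1270624 + √675695/134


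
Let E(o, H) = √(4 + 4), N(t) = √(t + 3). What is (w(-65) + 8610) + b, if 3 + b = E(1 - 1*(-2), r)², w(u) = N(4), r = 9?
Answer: 8615 + √7 ≈ 8617.6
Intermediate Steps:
N(t) = √(3 + t)
w(u) = √7 (w(u) = √(3 + 4) = √7)
E(o, H) = 2*√2 (E(o, H) = √8 = 2*√2)
b = 5 (b = -3 + (2*√2)² = -3 + 8 = 5)
(w(-65) + 8610) + b = (√7 + 8610) + 5 = (8610 + √7) + 5 = 8615 + √7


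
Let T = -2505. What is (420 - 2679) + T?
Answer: -4764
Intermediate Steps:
(420 - 2679) + T = (420 - 2679) - 2505 = -2259 - 2505 = -4764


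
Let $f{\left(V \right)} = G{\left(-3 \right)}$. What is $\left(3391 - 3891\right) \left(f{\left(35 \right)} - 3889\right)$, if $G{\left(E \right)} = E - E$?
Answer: $1944500$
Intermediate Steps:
$G{\left(E \right)} = 0$
$f{\left(V \right)} = 0$
$\left(3391 - 3891\right) \left(f{\left(35 \right)} - 3889\right) = \left(3391 - 3891\right) \left(0 - 3889\right) = \left(-500\right) \left(-3889\right) = 1944500$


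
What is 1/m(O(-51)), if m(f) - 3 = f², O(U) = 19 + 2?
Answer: 1/444 ≈ 0.0022523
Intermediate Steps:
O(U) = 21
m(f) = 3 + f²
1/m(O(-51)) = 1/(3 + 21²) = 1/(3 + 441) = 1/444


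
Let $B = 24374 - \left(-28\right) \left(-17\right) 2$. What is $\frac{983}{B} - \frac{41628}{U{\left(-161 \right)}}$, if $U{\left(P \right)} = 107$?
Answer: $- \frac{974905835}{2506154} \approx -389.0$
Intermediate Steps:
$B = 23422$ ($B = 24374 - 476 \cdot 2 = 24374 - 952 = 23422$)
$\frac{983}{B} - \frac{41628}{U{\left(-161 \right)}} = \frac{983}{23422} - \frac{41628}{107} = - \frac{974905835}{2506154}$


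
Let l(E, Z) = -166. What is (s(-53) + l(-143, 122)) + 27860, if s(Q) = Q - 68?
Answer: 27573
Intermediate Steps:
s(Q) = -68 + Q
(s(-53) + l(-143, 122)) + 27860 = ((-68 - 53) - 166) + 27860 = (-121 - 166) + 27860 = -287 + 27860 = 27573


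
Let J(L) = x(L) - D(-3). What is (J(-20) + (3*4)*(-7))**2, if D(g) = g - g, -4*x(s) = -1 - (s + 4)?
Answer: 123201/16 ≈ 7700.1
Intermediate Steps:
x(s) = 5/4 + s/4 (x(s) = -(-1 - (s + 4))/4 = -(-1 - (4 + s))/4 = -(-1 + (-4 - s))/4 = -(-5 - s)/4 = 5/4 + s/4)
D(g) = 0
J(L) = 5/4 + L/4 (J(L) = (5/4 + L/4) - 1*0 = (5/4 + L/4) + 0 = 5/4 + L/4)
(J(-20) + (3*4)*(-7))**2 = ((5/4 + (1/4)*(-20)) + (3*4)*(-7))**2 = ((5/4 - 5) + 12*(-7))**2 = (-15/4 - 84)**2 = (-351/4)**2 = 123201/16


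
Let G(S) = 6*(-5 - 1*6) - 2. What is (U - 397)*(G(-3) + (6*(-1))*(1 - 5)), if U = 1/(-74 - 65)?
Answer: 2428096/139 ≈ 17468.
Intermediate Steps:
U = -1/139 (U = 1/(-139) = -1/139 ≈ -0.0071942)
G(S) = -68 (G(S) = 6*(-5 - 6) - 2 = 6*(-11) - 2 = -66 - 2 = -68)
(U - 397)*(G(-3) + (6*(-1))*(1 - 5)) = (-1/139 - 397)*(-68 + (6*(-1))*(1 - 5)) = -55184*(-68 - 6*(-4))/139 = -55184*(-68 + 24)/139 = -55184/139*(-44) = 2428096/139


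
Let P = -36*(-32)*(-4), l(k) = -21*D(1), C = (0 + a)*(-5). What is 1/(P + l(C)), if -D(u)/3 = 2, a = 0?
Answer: -1/4482 ≈ -0.00022311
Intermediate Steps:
D(u) = -6 (D(u) = -3*2 = -6)
C = 0 (C = (0 + 0)*(-5) = 0*(-5) = 0)
l(k) = 126 (l(k) = -21*(-6) = 126)
P = -4608 (P = -(-1152)*(-4) = -1*4608 = -4608)
1/(P + l(C)) = 1/(-4608 + 126) = 1/(-4482) = -1/4482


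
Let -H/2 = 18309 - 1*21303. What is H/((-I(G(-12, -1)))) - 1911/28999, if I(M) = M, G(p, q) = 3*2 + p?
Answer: 28939091/28999 ≈ 997.93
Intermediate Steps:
G(p, q) = 6 + p
H = 5988 (H = -2*(18309 - 1*21303) = -2*(18309 - 21303) = -2*(-2994) = 5988)
H/((-I(G(-12, -1)))) - 1911/28999 = 5988/((-(6 - 12))) - 1911/28999 = 5988/((-1*(-6))) - 1911*1/28999 = 5988/6 - 1911/28999 = 5988*(1/6) - 1911/28999 = 998 - 1911/28999 = 28939091/28999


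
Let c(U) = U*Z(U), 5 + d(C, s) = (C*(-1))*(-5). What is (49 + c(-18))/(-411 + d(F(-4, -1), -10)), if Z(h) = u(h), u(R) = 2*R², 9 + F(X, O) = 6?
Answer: 11615/431 ≈ 26.949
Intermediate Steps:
F(X, O) = -3 (F(X, O) = -9 + 6 = -3)
Z(h) = 2*h²
d(C, s) = -5 + 5*C (d(C, s) = -5 + (C*(-1))*(-5) = -5 - C*(-5) = -5 + 5*C)
c(U) = 2*U³ (c(U) = U*(2*U²) = 2*U³)
(49 + c(-18))/(-411 + d(F(-4, -1), -10)) = (49 + 2*(-18)³)/(-411 + (-5 + 5*(-3))) = (49 + 2*(-5832))/(-411 + (-5 - 15)) = (49 - 11664)/(-411 - 20) = -11615/(-431) = -11615*(-1/431) = 11615/431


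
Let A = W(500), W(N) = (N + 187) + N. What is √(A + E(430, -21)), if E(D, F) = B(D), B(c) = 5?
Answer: 2*√298 ≈ 34.525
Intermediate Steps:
W(N) = 187 + 2*N (W(N) = (187 + N) + N = 187 + 2*N)
E(D, F) = 5
A = 1187 (A = 187 + 2*500 = 187 + 1000 = 1187)
√(A + E(430, -21)) = √(1187 + 5) = √1192 = 2*√298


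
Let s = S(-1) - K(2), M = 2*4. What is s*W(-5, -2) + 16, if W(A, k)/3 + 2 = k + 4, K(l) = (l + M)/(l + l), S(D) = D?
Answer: 16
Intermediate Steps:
M = 8
K(l) = (8 + l)/(2*l) (K(l) = (l + 8)/(l + l) = (8 + l)/((2*l)) = (8 + l)*(1/(2*l)) = (8 + l)/(2*l))
W(A, k) = 6 + 3*k (W(A, k) = -6 + 3*(k + 4) = -6 + 3*(4 + k) = -6 + (12 + 3*k) = 6 + 3*k)
s = -7/2 (s = -1 - (8 + 2)/(2*2) = -1 - 10/(2*2) = -1 - 1*5/2 = -1 - 5/2 = -7/2 ≈ -3.5000)
s*W(-5, -2) + 16 = -7*(6 + 3*(-2))/2 + 16 = -7*(6 - 6)/2 + 16 = -7/2*0 + 16 = 0 + 16 = 16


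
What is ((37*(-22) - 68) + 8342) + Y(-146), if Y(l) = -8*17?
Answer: 7324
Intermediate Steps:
Y(l) = -136
((37*(-22) - 68) + 8342) + Y(-146) = ((37*(-22) - 68) + 8342) - 136 = ((-814 - 68) + 8342) - 136 = (-882 + 8342) - 136 = 7460 - 136 = 7324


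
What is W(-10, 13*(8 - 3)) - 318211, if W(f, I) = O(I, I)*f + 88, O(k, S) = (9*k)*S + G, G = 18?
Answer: -698553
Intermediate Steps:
O(k, S) = 18 + 9*S*k (O(k, S) = (9*k)*S + 18 = 9*S*k + 18 = 18 + 9*S*k)
W(f, I) = 88 + f*(18 + 9*I²) (W(f, I) = (18 + 9*I*I)*f + 88 = (18 + 9*I²)*f + 88 = f*(18 + 9*I²) + 88 = 88 + f*(18 + 9*I²))
W(-10, 13*(8 - 3)) - 318211 = (88 + 9*(-10)*(2 + (13*(8 - 3))²)) - 318211 = (88 + 9*(-10)*(2 + (13*5)²)) - 318211 = (88 + 9*(-10)*(2 + 65²)) - 318211 = (88 + 9*(-10)*(2 + 4225)) - 318211 = (88 + 9*(-10)*4227) - 318211 = (88 - 380430) - 318211 = -380342 - 318211 = -698553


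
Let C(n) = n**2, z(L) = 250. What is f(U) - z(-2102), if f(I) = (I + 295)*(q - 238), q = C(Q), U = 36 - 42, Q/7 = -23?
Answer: 7422137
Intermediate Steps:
Q = -161 (Q = 7*(-23) = -161)
U = -6
q = 25921 (q = (-161)**2 = 25921)
f(I) = 7576485 + 25683*I (f(I) = (I + 295)*(25921 - 238) = (295 + I)*25683 = 7576485 + 25683*I)
f(U) - z(-2102) = (7576485 + 25683*(-6)) - 1*250 = (7576485 - 154098) - 250 = 7422387 - 250 = 7422137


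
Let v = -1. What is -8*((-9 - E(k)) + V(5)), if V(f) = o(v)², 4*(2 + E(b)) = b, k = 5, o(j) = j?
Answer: 58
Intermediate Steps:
E(b) = -2 + b/4
V(f) = 1 (V(f) = (-1)² = 1)
-8*((-9 - E(k)) + V(5)) = -8*((-9 - (-2 + (¼)*5)) + 1) = -8*((-9 - (-2 + 5/4)) + 1) = -8*((-9 - 1*(-¾)) + 1) = -8*((-9 + ¾) + 1) = -8*(-33/4 + 1) = -8*(-29/4) = 58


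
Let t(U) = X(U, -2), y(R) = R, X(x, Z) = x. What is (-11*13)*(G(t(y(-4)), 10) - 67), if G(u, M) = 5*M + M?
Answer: 1001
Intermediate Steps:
t(U) = U
G(u, M) = 6*M
(-11*13)*(G(t(y(-4)), 10) - 67) = (-11*13)*(6*10 - 67) = -143*(60 - 67) = -143*(-7) = 1001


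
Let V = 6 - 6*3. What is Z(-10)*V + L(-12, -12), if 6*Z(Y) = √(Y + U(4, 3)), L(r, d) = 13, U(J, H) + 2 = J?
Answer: 13 - 4*I*√2 ≈ 13.0 - 5.6569*I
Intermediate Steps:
V = -12 (V = 6 - 18 = -12)
U(J, H) = -2 + J
Z(Y) = √(2 + Y)/6 (Z(Y) = √(Y + (-2 + 4))/6 = √(Y + 2)/6 = √(2 + Y)/6)
Z(-10)*V + L(-12, -12) = (√(2 - 10)/6)*(-12) + 13 = (√(-8)/6)*(-12) + 13 = ((2*I*√2)/6)*(-12) + 13 = (I*√2/3)*(-12) + 13 = -4*I*√2 + 13 = 13 - 4*I*√2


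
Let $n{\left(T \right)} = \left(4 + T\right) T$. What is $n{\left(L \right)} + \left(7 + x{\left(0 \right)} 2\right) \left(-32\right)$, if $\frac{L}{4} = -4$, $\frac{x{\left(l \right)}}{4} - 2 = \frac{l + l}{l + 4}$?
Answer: $-544$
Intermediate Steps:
$x{\left(l \right)} = 8 + \frac{8 l}{4 + l}$ ($x{\left(l \right)} = 8 + 4 \frac{l + l}{l + 4} = 8 + 4 \frac{2 l}{4 + l} = 8 + \frac{8 l}{4 + l}$)
$L = -16$ ($L = 4 \left(-4\right) = -16$)
$n{\left(T \right)} = T \left(4 + T\right)$
$n{\left(L \right)} + \left(7 + x{\left(0 \right)} 2\right) \left(-32\right) = - 16 \left(4 - 16\right) + \left(7 + \frac{16 \left(2 + 0\right)}{4 + 0} \cdot 2\right) \left(-32\right) = \left(-16\right) \left(-12\right) + \left(7 + 16 \cdot \frac{1}{4} \cdot 2 \cdot 2\right) \left(-32\right) = 192 + \left(7 + 16 \cdot \frac{1}{4} \cdot 2 \cdot 2\right) \left(-32\right) = 192 + \left(7 + 8 \cdot 2\right) \left(-32\right) = 192 + \left(7 + 16\right) \left(-32\right) = 192 + 23 \left(-32\right) = 192 - 736 = -544$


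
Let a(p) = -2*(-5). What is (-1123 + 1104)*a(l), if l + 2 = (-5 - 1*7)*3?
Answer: -190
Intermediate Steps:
l = -38 (l = -2 + (-5 - 1*7)*3 = -2 + (-5 - 7)*3 = -2 - 12*3 = -2 - 36 = -38)
a(p) = 10
(-1123 + 1104)*a(l) = (-1123 + 1104)*10 = -19*10 = -190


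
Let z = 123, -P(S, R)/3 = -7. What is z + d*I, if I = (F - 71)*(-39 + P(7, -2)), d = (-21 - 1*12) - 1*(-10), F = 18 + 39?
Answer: -5673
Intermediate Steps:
F = 57
P(S, R) = 21 (P(S, R) = -3*(-7) = 21)
d = -23 (d = (-21 - 12) + 10 = -33 + 10 = -23)
I = 252 (I = (57 - 71)*(-39 + 21) = -14*(-18) = 252)
z + d*I = 123 - 23*252 = 123 - 5796 = -5673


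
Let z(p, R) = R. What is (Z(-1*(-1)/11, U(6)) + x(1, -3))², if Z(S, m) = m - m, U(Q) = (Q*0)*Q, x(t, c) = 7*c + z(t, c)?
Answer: 576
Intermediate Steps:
x(t, c) = 8*c (x(t, c) = 7*c + c = 8*c)
U(Q) = 0 (U(Q) = 0*Q = 0)
Z(S, m) = 0
(Z(-1*(-1)/11, U(6)) + x(1, -3))² = (0 + 8*(-3))² = (0 - 24)² = (-24)² = 576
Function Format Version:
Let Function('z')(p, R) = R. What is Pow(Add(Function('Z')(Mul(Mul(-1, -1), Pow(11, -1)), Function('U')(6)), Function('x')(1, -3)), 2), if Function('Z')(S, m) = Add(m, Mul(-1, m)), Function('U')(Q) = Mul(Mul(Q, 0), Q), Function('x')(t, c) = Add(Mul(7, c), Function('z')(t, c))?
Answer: 576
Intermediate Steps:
Function('x')(t, c) = Mul(8, c) (Function('x')(t, c) = Add(Mul(7, c), c) = Mul(8, c))
Function('U')(Q) = 0 (Function('U')(Q) = Mul(0, Q) = 0)
Function('Z')(S, m) = 0
Pow(Add(Function('Z')(Mul(Mul(-1, -1), Pow(11, -1)), Function('U')(6)), Function('x')(1, -3)), 2) = Pow(Add(0, Mul(8, -3)), 2) = Pow(Add(0, -24), 2) = Pow(-24, 2) = 576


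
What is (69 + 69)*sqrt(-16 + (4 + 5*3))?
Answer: 138*sqrt(3) ≈ 239.02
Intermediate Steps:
(69 + 69)*sqrt(-16 + (4 + 5*3)) = 138*sqrt(-16 + (4 + 15)) = 138*sqrt(-16 + 19) = 138*sqrt(3)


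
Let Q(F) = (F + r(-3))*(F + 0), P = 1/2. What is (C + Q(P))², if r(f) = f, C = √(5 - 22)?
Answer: (-5 + 4*I*√17)²/16 ≈ -15.438 - 10.308*I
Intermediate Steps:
C = I*√17 (C = √(-17) = I*√17 ≈ 4.1231*I)
P = ½ (P = 1*(½) = ½ ≈ 0.50000)
Q(F) = F*(-3 + F) (Q(F) = (F - 3)*(F + 0) = (-3 + F)*F = F*(-3 + F))
(C + Q(P))² = (I*√17 + (-3 + ½)/2)² = (I*√17 + (½)*(-5/2))² = (I*√17 - 5/4)² = (-5/4 + I*√17)²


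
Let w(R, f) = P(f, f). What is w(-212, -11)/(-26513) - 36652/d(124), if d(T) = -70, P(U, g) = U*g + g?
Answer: 69410484/132565 ≈ 523.60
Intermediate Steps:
P(U, g) = g + U*g
w(R, f) = f*(1 + f)
w(-212, -11)/(-26513) - 36652/d(124) = -11*(1 - 11)/(-26513) - 36652/(-70) = -11*(-10)*(-1/26513) - 36652*(-1/70) = 110*(-1/26513) + 2618/5 = -110/26513 + 2618/5 = 69410484/132565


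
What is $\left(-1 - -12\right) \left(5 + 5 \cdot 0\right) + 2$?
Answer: $57$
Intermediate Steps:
$\left(-1 - -12\right) \left(5 + 5 \cdot 0\right) + 2 = \left(-1 + 12\right) \left(5 + 0\right) + 2 = 11 \cdot 5 + 2 = 55 + 2 = 57$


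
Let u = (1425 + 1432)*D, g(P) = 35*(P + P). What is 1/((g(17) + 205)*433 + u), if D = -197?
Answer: 1/41206 ≈ 2.4268e-5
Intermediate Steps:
g(P) = 70*P (g(P) = 35*(2*P) = 70*P)
u = -562829 (u = (1425 + 1432)*(-197) = 2857*(-197) = -562829)
1/((g(17) + 205)*433 + u) = 1/((70*17 + 205)*433 - 562829) = 1/((1190 + 205)*433 - 562829) = 1/(1395*433 - 562829) = 1/(604035 - 562829) = 1/41206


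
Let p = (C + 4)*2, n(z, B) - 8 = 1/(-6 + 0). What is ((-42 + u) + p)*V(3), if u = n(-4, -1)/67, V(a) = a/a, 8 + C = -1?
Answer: -20857/402 ≈ -51.883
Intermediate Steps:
C = -9 (C = -8 - 1 = -9)
V(a) = 1
n(z, B) = 47/6 (n(z, B) = 8 + 1/(-6 + 0) = 8 + 1/(-6) = 8 - 1/6 = 47/6)
u = 47/402 (u = (47/6)/67 = (47/6)*(1/67) = 47/402 ≈ 0.11692)
p = -10 (p = (-9 + 4)*2 = -5*2 = -10)
((-42 + u) + p)*V(3) = ((-42 + 47/402) - 10)*1 = (-16837/402 - 10)*1 = -20857/402*1 = -20857/402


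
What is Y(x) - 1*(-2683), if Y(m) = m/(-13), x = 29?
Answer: 34850/13 ≈ 2680.8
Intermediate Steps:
Y(m) = -m/13 (Y(m) = m*(-1/13) = -m/13)
Y(x) - 1*(-2683) = -1/13*29 - 1*(-2683) = -29/13 + 2683 = 34850/13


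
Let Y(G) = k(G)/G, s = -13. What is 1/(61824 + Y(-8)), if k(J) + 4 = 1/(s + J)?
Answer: 168/10386517 ≈ 1.6175e-5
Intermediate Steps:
k(J) = -4 + 1/(-13 + J)
Y(G) = (53 - 4*G)/(G*(-13 + G)) (Y(G) = ((53 - 4*G)/(-13 + G))/G = (53 - 4*G)/(G*(-13 + G)))
1/(61824 + Y(-8)) = 1/(61824 + (53 - 4*(-8))/((-8)*(-13 - 8))) = 1/(61824 - ⅛*(53 + 32)/(-21)) = 1/(61824 - ⅛*(-1/21)*85) = 1/(61824 + 85/168) = 1/(10386517/168) = 168/10386517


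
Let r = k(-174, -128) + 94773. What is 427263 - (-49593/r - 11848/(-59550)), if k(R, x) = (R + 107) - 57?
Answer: 1204102383011324/2818173975 ≈ 4.2726e+5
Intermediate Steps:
k(R, x) = 50 + R (k(R, x) = (107 + R) - 57 = 50 + R)
r = 94649 (r = (50 - 174) + 94773 = -124 + 94773 = 94649)
427263 - (-49593/r - 11848/(-59550)) = 427263 - (-49593/94649 - 11848/(-59550)) = 427263 - (-49593*1/94649 - 11848*(-1/59550)) = 427263 - (-49593/94649 + 5924/29775) = 427263 - 1*(-915930899/2818173975) = 427263 + 915930899/2818173975 = 1204102383011324/2818173975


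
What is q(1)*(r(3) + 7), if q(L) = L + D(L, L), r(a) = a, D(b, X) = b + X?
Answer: 30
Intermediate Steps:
D(b, X) = X + b
q(L) = 3*L (q(L) = L + (L + L) = L + 2*L = 3*L)
q(1)*(r(3) + 7) = (3*1)*(3 + 7) = 3*10 = 30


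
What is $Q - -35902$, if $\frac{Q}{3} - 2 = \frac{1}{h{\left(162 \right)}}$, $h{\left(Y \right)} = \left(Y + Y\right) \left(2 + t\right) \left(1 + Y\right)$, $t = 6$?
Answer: $\frac{5056995457}{140832} \approx 35908.0$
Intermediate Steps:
$h{\left(Y \right)} = 16 Y \left(1 + Y\right)$ ($h{\left(Y \right)} = \left(Y + Y\right) \left(2 + 6\right) \left(1 + Y\right) = 2 Y 8 \left(1 + Y\right) = 16 Y \left(1 + Y\right)$)
$Q = \frac{844993}{140832}$ ($Q = 6 + \frac{3}{16 \cdot 162 \left(1 + 162\right)} = 6 + \frac{3}{16 \cdot 162 \cdot 163} = 6 + \frac{3}{422496} = 6 + 3 \cdot \frac{1}{422496} = 6 + \frac{1}{140832} = \frac{844993}{140832} \approx 6.0$)
$Q - -35902 = \frac{844993}{140832} - -35902 = \frac{844993}{140832} + 35902 = \frac{5056995457}{140832}$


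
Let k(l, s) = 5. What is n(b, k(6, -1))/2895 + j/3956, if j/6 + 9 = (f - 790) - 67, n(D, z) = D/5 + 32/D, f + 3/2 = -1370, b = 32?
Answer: -194180503/57263100 ≈ -3.3910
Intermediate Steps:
f = -2743/2 (f = -3/2 - 1370 = -2743/2 ≈ -1371.5)
n(D, z) = 32/D + D/5 (n(D, z) = D*(1/5) + 32/D = D/5 + 32/D = 32/D + D/5)
j = -13425 (j = -54 + 6*((-2743/2 - 790) - 67) = -54 + 6*(-4323/2 - 67) = -54 + 6*(-4457/2) = -54 - 13371 = -13425)
n(b, k(6, -1))/2895 + j/3956 = (32/32 + (1/5)*32)/2895 - 13425/3956 = (32*(1/32) + 32/5)*(1/2895) - 13425*1/3956 = (1 + 32/5)*(1/2895) - 13425/3956 = (37/5)*(1/2895) - 13425/3956 = 37/14475 - 13425/3956 = -194180503/57263100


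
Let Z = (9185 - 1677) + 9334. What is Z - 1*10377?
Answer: 6465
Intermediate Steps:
Z = 16842 (Z = 7508 + 9334 = 16842)
Z - 1*10377 = 16842 - 1*10377 = 16842 - 10377 = 6465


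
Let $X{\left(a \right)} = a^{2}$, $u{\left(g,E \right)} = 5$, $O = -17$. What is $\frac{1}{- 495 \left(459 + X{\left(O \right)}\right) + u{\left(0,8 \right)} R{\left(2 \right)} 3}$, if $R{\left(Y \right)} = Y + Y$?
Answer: $- \frac{1}{370200} \approx -2.7012 \cdot 10^{-6}$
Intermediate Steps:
$R{\left(Y \right)} = 2 Y$
$\frac{1}{- 495 \left(459 + X{\left(O \right)}\right) + u{\left(0,8 \right)} R{\left(2 \right)} 3} = \frac{1}{- 495 \left(459 + \left(-17\right)^{2}\right) + 5 \cdot 2 \cdot 2 \cdot 3} = \frac{1}{- 495 \left(459 + 289\right) + 5 \cdot 4 \cdot 3} = \frac{1}{\left(-495\right) 748 + 20 \cdot 3} = \frac{1}{-370260 + 60} = \frac{1}{-370200} = - \frac{1}{370200}$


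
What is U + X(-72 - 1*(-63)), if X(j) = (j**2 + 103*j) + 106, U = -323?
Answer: -1063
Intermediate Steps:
X(j) = 106 + j**2 + 103*j
U + X(-72 - 1*(-63)) = -323 + (106 + (-72 - 1*(-63))**2 + 103*(-72 - 1*(-63))) = -323 + (106 + (-72 + 63)**2 + 103*(-72 + 63)) = -323 + (106 + (-9)**2 + 103*(-9)) = -323 + (106 + 81 - 927) = -323 - 740 = -1063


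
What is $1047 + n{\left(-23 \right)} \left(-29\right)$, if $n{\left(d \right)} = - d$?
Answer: $380$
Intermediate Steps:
$1047 + n{\left(-23 \right)} \left(-29\right) = 1047 + \left(-1\right) \left(-23\right) \left(-29\right) = 1047 + 23 \left(-29\right) = 1047 - 667 = 380$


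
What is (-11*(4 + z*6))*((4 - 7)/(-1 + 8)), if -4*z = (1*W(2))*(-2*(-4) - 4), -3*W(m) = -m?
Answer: 0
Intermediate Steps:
W(m) = m/3 (W(m) = -(-1)*m/3 = m/3)
z = -⅔ (z = -1*((⅓)*2)*(-2*(-4) - 4)/4 = -1*(⅔)*(8 - 4)/4 = -4/6 = -¼*8/3 = -⅔ ≈ -0.66667)
(-11*(4 + z*6))*((4 - 7)/(-1 + 8)) = (-11*(4 - ⅔*6))*((4 - 7)/(-1 + 8)) = (-11*(4 - 4))*(-3/7) = (-11*0)*(-3*⅐) = 0*(-3/7) = 0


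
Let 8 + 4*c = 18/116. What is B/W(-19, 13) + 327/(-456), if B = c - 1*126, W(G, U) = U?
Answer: -302573/28652 ≈ -10.560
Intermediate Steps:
c = -455/232 (c = -2 + (18/116)/4 = -2 + (18*(1/116))/4 = -2 + (1/4)*(9/58) = -2 + 9/232 = -455/232 ≈ -1.9612)
B = -29687/232 (B = -455/232 - 1*126 = -455/232 - 126 = -29687/232 ≈ -127.96)
B/W(-19, 13) + 327/(-456) = -29687/232/13 + 327/(-456) = -29687/232*1/13 + 327*(-1/456) = -29687/3016 - 109/152 = -302573/28652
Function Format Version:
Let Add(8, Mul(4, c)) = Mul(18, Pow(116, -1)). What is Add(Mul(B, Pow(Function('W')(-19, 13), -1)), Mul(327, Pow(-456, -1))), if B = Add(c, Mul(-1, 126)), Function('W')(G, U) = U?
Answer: Rational(-302573, 28652) ≈ -10.560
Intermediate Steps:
c = Rational(-455, 232) (c = Add(-2, Mul(Rational(1, 4), Mul(18, Pow(116, -1)))) = Add(-2, Mul(Rational(1, 4), Mul(18, Rational(1, 116)))) = Add(-2, Mul(Rational(1, 4), Rational(9, 58))) = Add(-2, Rational(9, 232)) = Rational(-455, 232) ≈ -1.9612)
B = Rational(-29687, 232) (B = Add(Rational(-455, 232), Mul(-1, 126)) = Add(Rational(-455, 232), -126) = Rational(-29687, 232) ≈ -127.96)
Add(Mul(B, Pow(Function('W')(-19, 13), -1)), Mul(327, Pow(-456, -1))) = Add(Mul(Rational(-29687, 232), Pow(13, -1)), Mul(327, Pow(-456, -1))) = Add(Mul(Rational(-29687, 232), Rational(1, 13)), Mul(327, Rational(-1, 456))) = Add(Rational(-29687, 3016), Rational(-109, 152)) = Rational(-302573, 28652)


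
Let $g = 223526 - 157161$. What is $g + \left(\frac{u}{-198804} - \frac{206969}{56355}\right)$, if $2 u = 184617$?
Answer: $\frac{495653684798471}{7469066280} \approx 66361.0$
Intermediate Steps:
$u = \frac{184617}{2}$ ($u = \frac{1}{2} \cdot 184617 = \frac{184617}{2} \approx 92309.0$)
$g = 66365$
$g + \left(\frac{u}{-198804} - \frac{206969}{56355}\right) = 66365 + \left(\frac{184617}{2 \left(-198804\right)} - \frac{206969}{56355}\right) = 66365 + \left(\frac{184617}{2} \left(- \frac{1}{198804}\right) - \frac{206969}{56355}\right) = 66365 - \frac{30898873729}{7469066280} = \frac{495653684798471}{7469066280}$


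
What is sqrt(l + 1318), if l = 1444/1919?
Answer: sqrt(13452594)/101 ≈ 36.315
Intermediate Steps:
l = 76/101 (l = 1444*(1/1919) = 76/101 ≈ 0.75247)
sqrt(l + 1318) = sqrt(76/101 + 1318) = sqrt(133194/101) = sqrt(13452594)/101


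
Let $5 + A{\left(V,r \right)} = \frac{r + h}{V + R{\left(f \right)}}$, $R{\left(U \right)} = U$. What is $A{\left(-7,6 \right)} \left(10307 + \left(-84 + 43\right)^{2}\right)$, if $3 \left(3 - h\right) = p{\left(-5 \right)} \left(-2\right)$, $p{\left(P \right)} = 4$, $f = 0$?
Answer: $-79920$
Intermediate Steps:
$h = \frac{17}{3}$ ($h = 3 - \frac{4 \left(-2\right)}{3} = 3 - - \frac{8}{3} = 3 + \frac{8}{3} = \frac{17}{3} \approx 5.6667$)
$A{\left(V,r \right)} = -5 + \frac{\frac{17}{3} + r}{V}$ ($A{\left(V,r \right)} = -5 + \frac{r + \frac{17}{3}}{V + 0} = -5 + \frac{\frac{17}{3} + r}{V}$)
$A{\left(-7,6 \right)} \left(10307 + \left(-84 + 43\right)^{2}\right) = \frac{\frac{17}{3} + 6 - -35}{-7} \left(10307 + \left(-84 + 43\right)^{2}\right) = - \frac{\frac{17}{3} + 6 + 35}{7} \left(10307 + \left(-41\right)^{2}\right) = \left(- \frac{1}{7}\right) \frac{140}{3} \left(10307 + 1681\right) = \left(- \frac{20}{3}\right) 11988 = -79920$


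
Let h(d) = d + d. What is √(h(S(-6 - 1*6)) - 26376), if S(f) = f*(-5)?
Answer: 4*I*√1641 ≈ 162.04*I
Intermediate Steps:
S(f) = -5*f
h(d) = 2*d
√(h(S(-6 - 1*6)) - 26376) = √(2*(-5*(-6 - 1*6)) - 26376) = √(2*(-5*(-6 - 6)) - 26376) = √(2*(-5*(-12)) - 26376) = √(2*60 - 26376) = √(120 - 26376) = √(-26256) = 4*I*√1641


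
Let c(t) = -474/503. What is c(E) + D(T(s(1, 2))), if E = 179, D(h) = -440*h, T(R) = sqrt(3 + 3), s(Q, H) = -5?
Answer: -474/503 - 440*sqrt(6) ≈ -1078.7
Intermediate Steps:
T(R) = sqrt(6)
c(t) = -474/503 (c(t) = -474*1/503 = -474/503)
c(E) + D(T(s(1, 2))) = -474/503 - 440*sqrt(6)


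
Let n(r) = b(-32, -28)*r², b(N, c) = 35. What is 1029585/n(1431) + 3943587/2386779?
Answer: 6335571553588/3801430073637 ≈ 1.6666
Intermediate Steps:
n(r) = 35*r²
1029585/n(1431) + 3943587/2386779 = 1029585/((35*1431²)) + 3943587/2386779 = 1029585/((35*2047761)) + 3943587*(1/2386779) = 1029585/71671635 + 1314529/795593 = 1029585*(1/71671635) + 1314529/795593 = 68639/4778109 + 1314529/795593 = 6335571553588/3801430073637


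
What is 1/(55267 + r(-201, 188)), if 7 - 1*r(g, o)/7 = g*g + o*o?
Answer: -1/474899 ≈ -2.1057e-6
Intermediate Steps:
r(g, o) = 49 - 7*g² - 7*o² (r(g, o) = 49 - 7*(g*g + o*o) = 49 - 7*(g² + o²) = 49 + (-7*g² - 7*o²) = 49 - 7*g² - 7*o²)
1/(55267 + r(-201, 188)) = 1/(55267 + (49 - 7*(-201)² - 7*188²)) = 1/(55267 + (49 - 7*40401 - 7*35344)) = 1/(55267 + (49 - 282807 - 247408)) = 1/(55267 - 530166) = 1/(-474899) = -1/474899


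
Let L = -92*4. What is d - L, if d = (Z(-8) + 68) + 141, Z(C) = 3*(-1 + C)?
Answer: 550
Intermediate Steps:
Z(C) = -3 + 3*C
L = -368 (L = -4*92 = -368)
d = 182 (d = ((-3 + 3*(-8)) + 68) + 141 = ((-3 - 24) + 68) + 141 = (-27 + 68) + 141 = 41 + 141 = 182)
d - L = 182 - 1*(-368) = 182 + 368 = 550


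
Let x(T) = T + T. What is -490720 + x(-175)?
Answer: -491070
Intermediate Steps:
x(T) = 2*T
-490720 + x(-175) = -490720 + 2*(-175) = -490720 - 350 = -491070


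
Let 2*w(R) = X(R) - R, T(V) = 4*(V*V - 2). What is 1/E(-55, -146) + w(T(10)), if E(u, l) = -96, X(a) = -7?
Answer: -19153/96 ≈ -199.51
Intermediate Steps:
T(V) = -8 + 4*V² (T(V) = 4*(V² - 2) = 4*(-2 + V²) = -8 + 4*V²)
w(R) = -7/2 - R/2 (w(R) = (-7 - R)/2 = -7/2 - R/2)
1/E(-55, -146) + w(T(10)) = 1/(-96) + (-7/2 - (-8 + 4*10²)/2) = -1/96 + (-7/2 - (-8 + 4*100)/2) = -1/96 + (-7/2 - (-8 + 400)/2) = -1/96 + (-7/2 - ½*392) = -1/96 + (-7/2 - 196) = -1/96 - 399/2 = -19153/96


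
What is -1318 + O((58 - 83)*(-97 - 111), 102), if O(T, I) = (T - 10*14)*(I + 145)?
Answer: 1248502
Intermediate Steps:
O(T, I) = (-140 + T)*(145 + I) (O(T, I) = (T - 140)*(145 + I) = (-140 + T)*(145 + I))
-1318 + O((58 - 83)*(-97 - 111), 102) = -1318 + (-20300 - 140*102 + 145*((58 - 83)*(-97 - 111)) + 102*((58 - 83)*(-97 - 111))) = -1318 + (-20300 - 14280 + 145*(-25*(-208)) + 102*(-25*(-208))) = -1318 + (-20300 - 14280 + 145*5200 + 102*5200) = -1318 + (-20300 - 14280 + 754000 + 530400) = -1318 + 1249820 = 1248502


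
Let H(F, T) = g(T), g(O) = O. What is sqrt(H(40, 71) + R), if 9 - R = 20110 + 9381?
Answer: I*sqrt(29411) ≈ 171.5*I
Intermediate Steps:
H(F, T) = T
R = -29482 (R = 9 - (20110 + 9381) = 9 - 1*29491 = 9 - 29491 = -29482)
sqrt(H(40, 71) + R) = sqrt(71 - 29482) = sqrt(-29411) = I*sqrt(29411)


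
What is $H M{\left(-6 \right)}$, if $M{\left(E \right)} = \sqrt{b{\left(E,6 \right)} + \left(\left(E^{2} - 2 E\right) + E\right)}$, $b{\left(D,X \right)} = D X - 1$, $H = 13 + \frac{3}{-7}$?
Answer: $\frac{88 \sqrt{5}}{7} \approx 28.111$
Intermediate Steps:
$H = \frac{88}{7}$ ($H = 13 + 3 \left(- \frac{1}{7}\right) = 13 - \frac{3}{7} = \frac{88}{7} \approx 12.571$)
$b{\left(D,X \right)} = -1 + D X$
$M{\left(E \right)} = \sqrt{-1 + E^{2} + 5 E}$ ($M{\left(E \right)} = \sqrt{\left(-1 + E 6\right) + \left(\left(E^{2} - 2 E\right) + E\right)} = \sqrt{\left(-1 + 6 E\right) + \left(E^{2} - E\right)} = \sqrt{-1 + E^{2} + 5 E}$)
$H M{\left(-6 \right)} = \frac{88 \sqrt{-1 + \left(-6\right)^{2} + 5 \left(-6\right)}}{7} = \frac{88 \sqrt{-1 + 36 - 30}}{7} = \frac{88 \sqrt{5}}{7}$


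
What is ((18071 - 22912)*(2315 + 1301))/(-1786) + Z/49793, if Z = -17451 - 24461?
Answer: 9271855304/946067 ≈ 9800.4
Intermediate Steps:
Z = -41912
((18071 - 22912)*(2315 + 1301))/(-1786) + Z/49793 = ((18071 - 22912)*(2315 + 1301))/(-1786) - 41912/49793 = -4841*3616*(-1/1786) - 41912*1/49793 = -17505056*(-1/1786) - 41912/49793 = 186224/19 - 41912/49793 = 9271855304/946067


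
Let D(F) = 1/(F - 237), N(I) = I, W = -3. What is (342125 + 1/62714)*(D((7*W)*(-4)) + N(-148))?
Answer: -485871737098895/9595242 ≈ -5.0637e+7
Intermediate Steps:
D(F) = 1/(-237 + F)
(342125 + 1/62714)*(D((7*W)*(-4)) + N(-148)) = (342125 + 1/62714)*(1/(-237 + (7*(-3))*(-4)) - 148) = (342125 + 1/62714)*(1/(-237 - 21*(-4)) - 148) = 21456027251*(1/(-237 + 84) - 148)/62714 = 21456027251*(1/(-153) - 148)/62714 = 21456027251*(-1/153 - 148)/62714 = (21456027251/62714)*(-22645/153) = -485871737098895/9595242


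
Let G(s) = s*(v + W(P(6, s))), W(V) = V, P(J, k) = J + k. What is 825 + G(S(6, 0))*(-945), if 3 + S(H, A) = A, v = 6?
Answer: 26340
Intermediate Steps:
S(H, A) = -3 + A
G(s) = s*(12 + s) (G(s) = s*(6 + (6 + s)) = s*(12 + s))
825 + G(S(6, 0))*(-945) = 825 + ((-3 + 0)*(12 + (-3 + 0)))*(-945) = 825 - 3*(12 - 3)*(-945) = 825 - 3*9*(-945) = 825 - 27*(-945) = 825 + 25515 = 26340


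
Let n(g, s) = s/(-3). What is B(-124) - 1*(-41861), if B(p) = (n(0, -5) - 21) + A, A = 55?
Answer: 125690/3 ≈ 41897.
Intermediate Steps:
n(g, s) = -s/3 (n(g, s) = s*(-⅓) = -s/3)
B(p) = 107/3 (B(p) = (-⅓*(-5) - 21) + 55 = (5/3 - 21) + 55 = -58/3 + 55 = 107/3)
B(-124) - 1*(-41861) = 107/3 - 1*(-41861) = 107/3 + 41861 = 125690/3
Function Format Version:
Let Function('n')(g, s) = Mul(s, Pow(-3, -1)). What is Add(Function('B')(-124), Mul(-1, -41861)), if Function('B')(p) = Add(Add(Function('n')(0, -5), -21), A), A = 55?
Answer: Rational(125690, 3) ≈ 41897.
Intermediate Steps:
Function('n')(g, s) = Mul(Rational(-1, 3), s) (Function('n')(g, s) = Mul(s, Rational(-1, 3)) = Mul(Rational(-1, 3), s))
Function('B')(p) = Rational(107, 3) (Function('B')(p) = Add(Add(Mul(Rational(-1, 3), -5), -21), 55) = Add(Add(Rational(5, 3), -21), 55) = Add(Rational(-58, 3), 55) = Rational(107, 3))
Add(Function('B')(-124), Mul(-1, -41861)) = Add(Rational(107, 3), Mul(-1, -41861)) = Add(Rational(107, 3), 41861) = Rational(125690, 3)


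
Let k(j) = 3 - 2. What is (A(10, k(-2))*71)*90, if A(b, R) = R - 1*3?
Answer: -12780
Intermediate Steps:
k(j) = 1
A(b, R) = -3 + R (A(b, R) = R - 3 = -3 + R)
(A(10, k(-2))*71)*90 = ((-3 + 1)*71)*90 = -2*71*90 = -142*90 = -12780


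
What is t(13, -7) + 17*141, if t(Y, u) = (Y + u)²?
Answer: 2433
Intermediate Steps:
t(13, -7) + 17*141 = (13 - 7)² + 17*141 = 6² + 2397 = 36 + 2397 = 2433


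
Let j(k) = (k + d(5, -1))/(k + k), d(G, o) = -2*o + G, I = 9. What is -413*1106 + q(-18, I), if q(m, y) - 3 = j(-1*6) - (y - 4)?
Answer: -5481361/12 ≈ -4.5678e+5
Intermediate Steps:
d(G, o) = G - 2*o
j(k) = (7 + k)/(2*k) (j(k) = (k + (5 - 2*(-1)))/(k + k) = (k + (5 + 2))/((2*k)) = (k + 7)*(1/(2*k)) = (7 + k)*(1/(2*k)) = (7 + k)/(2*k))
q(m, y) = 83/12 - y (q(m, y) = 3 + ((7 - 1*6)/(2*((-1*6))) - (y - 4)) = 3 + ((½)*(7 - 6)/(-6) - (-4 + y)) = 3 + ((½)*(-⅙)*1 + (4 - y)) = 3 + (-1/12 + (4 - y)) = 3 + (47/12 - y) = 83/12 - y)
-413*1106 + q(-18, I) = -413*1106 + (83/12 - 1*9) = -456778 + (83/12 - 9) = -456778 - 25/12 = -5481361/12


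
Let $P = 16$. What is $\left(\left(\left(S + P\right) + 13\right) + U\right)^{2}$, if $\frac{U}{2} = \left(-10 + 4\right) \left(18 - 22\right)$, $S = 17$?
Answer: $8836$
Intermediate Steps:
$U = 48$ ($U = 2 \left(-10 + 4\right) \left(18 - 22\right) = 2 \left(\left(-6\right) \left(-4\right)\right) = 2 \cdot 24 = 48$)
$\left(\left(\left(S + P\right) + 13\right) + U\right)^{2} = \left(\left(\left(17 + 16\right) + 13\right) + 48\right)^{2} = \left(\left(33 + 13\right) + 48\right)^{2} = \left(46 + 48\right)^{2} = 94^{2} = 8836$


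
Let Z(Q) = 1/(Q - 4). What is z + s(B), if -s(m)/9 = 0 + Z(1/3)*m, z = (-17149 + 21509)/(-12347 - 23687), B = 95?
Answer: 46189625/198187 ≈ 233.06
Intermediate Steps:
z = -2180/18017 (z = 4360/(-36034) = 4360*(-1/36034) = -2180/18017 ≈ -0.12100)
Z(Q) = 1/(-4 + Q)
s(m) = 27*m/11 (s(m) = -9*(0 + m/(-4 + 1/3)) = -9*(0 + m/(-4 + ⅓)) = -9*(0 + m/(-11/3)) = -9*(0 - 3*m/11) = -(-27)*m/11 = 27*m/11)
z + s(B) = -2180/18017 + (27/11)*95 = -2180/18017 + 2565/11 = 46189625/198187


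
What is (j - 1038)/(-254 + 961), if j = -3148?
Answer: -598/101 ≈ -5.9208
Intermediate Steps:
(j - 1038)/(-254 + 961) = (-3148 - 1038)/(-254 + 961) = -4186/707 = -4186*1/707 = -598/101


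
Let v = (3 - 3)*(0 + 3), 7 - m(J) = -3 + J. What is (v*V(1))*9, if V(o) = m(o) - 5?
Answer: 0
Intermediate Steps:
m(J) = 10 - J (m(J) = 7 - (-3 + J) = 7 + (3 - J) = 10 - J)
v = 0 (v = 0*3 = 0)
V(o) = 5 - o (V(o) = (10 - o) - 5 = 5 - o)
(v*V(1))*9 = (0*(5 - 1*1))*9 = (0*(5 - 1))*9 = (0*4)*9 = 0*9 = 0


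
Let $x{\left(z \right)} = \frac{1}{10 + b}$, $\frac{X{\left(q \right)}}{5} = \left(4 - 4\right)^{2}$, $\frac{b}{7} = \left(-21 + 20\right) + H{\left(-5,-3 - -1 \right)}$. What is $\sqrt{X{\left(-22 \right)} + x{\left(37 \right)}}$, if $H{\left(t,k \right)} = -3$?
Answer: $\frac{i \sqrt{2}}{6} \approx 0.2357 i$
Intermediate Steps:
$b = -28$ ($b = 7 \left(\left(-21 + 20\right) - 3\right) = 7 \left(-1 - 3\right) = 7 \left(-4\right) = -28$)
$X{\left(q \right)} = 0$ ($X{\left(q \right)} = 5 \left(4 - 4\right)^{2} = 5 \cdot 0^{2} = 5 \cdot 0 = 0$)
$x{\left(z \right)} = - \frac{1}{18}$ ($x{\left(z \right)} = \frac{1}{10 - 28} = \frac{1}{-18} = - \frac{1}{18}$)
$\sqrt{X{\left(-22 \right)} + x{\left(37 \right)}} = \sqrt{0 - \frac{1}{18}} = \sqrt{- \frac{1}{18}} = \frac{i \sqrt{2}}{6}$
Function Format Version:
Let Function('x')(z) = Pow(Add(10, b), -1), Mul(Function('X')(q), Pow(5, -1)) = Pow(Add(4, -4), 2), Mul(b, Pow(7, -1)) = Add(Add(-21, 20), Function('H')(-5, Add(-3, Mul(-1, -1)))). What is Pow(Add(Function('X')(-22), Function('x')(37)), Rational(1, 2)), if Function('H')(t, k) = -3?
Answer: Mul(Rational(1, 6), I, Pow(2, Rational(1, 2))) ≈ Mul(0.23570, I)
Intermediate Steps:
b = -28 (b = Mul(7, Add(Add(-21, 20), -3)) = Mul(7, Add(-1, -3)) = Mul(7, -4) = -28)
Function('X')(q) = 0 (Function('X')(q) = Mul(5, Pow(Add(4, -4), 2)) = Mul(5, Pow(0, 2)) = Mul(5, 0) = 0)
Function('x')(z) = Rational(-1, 18) (Function('x')(z) = Pow(Add(10, -28), -1) = Pow(-18, -1) = Rational(-1, 18))
Pow(Add(Function('X')(-22), Function('x')(37)), Rational(1, 2)) = Pow(Add(0, Rational(-1, 18)), Rational(1, 2)) = Pow(Rational(-1, 18), Rational(1, 2)) = Mul(Rational(1, 6), I, Pow(2, Rational(1, 2)))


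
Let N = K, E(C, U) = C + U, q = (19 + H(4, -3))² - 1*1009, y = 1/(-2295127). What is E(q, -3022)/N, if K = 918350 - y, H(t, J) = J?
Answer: -8664104425/2107729880451 ≈ -0.0041106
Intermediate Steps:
y = -1/2295127 ≈ -4.3571e-7
q = -753 (q = (19 - 3)² - 1*1009 = 16² - 1009 = 256 - 1009 = -753)
K = 2107729880451/2295127 (K = 918350 - 1*(-1/2295127) = 918350 + 1/2295127 = 2107729880451/2295127 ≈ 9.1835e+5)
N = 2107729880451/2295127 ≈ 9.1835e+5
E(q, -3022)/N = (-753 - 3022)/(2107729880451/2295127) = -3775*2295127/2107729880451 = -8664104425/2107729880451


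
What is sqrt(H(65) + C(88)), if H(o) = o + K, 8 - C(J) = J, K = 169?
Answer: sqrt(154) ≈ 12.410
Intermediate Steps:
C(J) = 8 - J
H(o) = 169 + o (H(o) = o + 169 = 169 + o)
sqrt(H(65) + C(88)) = sqrt((169 + 65) + (8 - 1*88)) = sqrt(234 + (8 - 88)) = sqrt(234 - 80) = sqrt(154)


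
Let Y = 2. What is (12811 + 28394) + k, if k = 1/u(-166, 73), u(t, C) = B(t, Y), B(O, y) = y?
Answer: 82411/2 ≈ 41206.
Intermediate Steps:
u(t, C) = 2
k = ½ (k = 1/2 = ½ ≈ 0.50000)
(12811 + 28394) + k = (12811 + 28394) + ½ = 41205 + ½ = 82411/2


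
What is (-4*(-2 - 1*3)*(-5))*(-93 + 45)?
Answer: 4800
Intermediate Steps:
(-4*(-2 - 1*3)*(-5))*(-93 + 45) = (-4*(-2 - 3)*(-5))*(-48) = (-4*(-5)*(-5))*(-48) = (20*(-5))*(-48) = -100*(-48) = 4800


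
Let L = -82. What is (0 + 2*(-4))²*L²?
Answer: 430336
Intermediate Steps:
(0 + 2*(-4))²*L² = (0 + 2*(-4))²*(-82)² = (0 - 8)²*6724 = (-8)²*6724 = 64*6724 = 430336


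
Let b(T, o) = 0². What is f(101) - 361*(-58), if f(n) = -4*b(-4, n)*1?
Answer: 20938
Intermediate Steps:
b(T, o) = 0
f(n) = 0 (f(n) = -4*0*1 = 0*1 = 0)
f(101) - 361*(-58) = 0 - 361*(-58) = 0 - 1*(-20938) = 0 + 20938 = 20938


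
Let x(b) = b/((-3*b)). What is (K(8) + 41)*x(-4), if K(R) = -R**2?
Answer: 23/3 ≈ 7.6667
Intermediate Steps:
x(b) = -1/3 (x(b) = b*(-1/(3*b)) = -1/3)
(K(8) + 41)*x(-4) = (-1*8**2 + 41)*(-1/3) = (-1*64 + 41)*(-1/3) = (-64 + 41)*(-1/3) = -23*(-1/3) = 23/3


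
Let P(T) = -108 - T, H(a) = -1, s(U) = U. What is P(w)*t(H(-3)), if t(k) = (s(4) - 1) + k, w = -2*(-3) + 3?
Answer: -234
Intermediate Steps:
w = 9 (w = 6 + 3 = 9)
t(k) = 3 + k (t(k) = (4 - 1) + k = 3 + k)
P(w)*t(H(-3)) = (-108 - 1*9)*(3 - 1) = (-108 - 9)*2 = -117*2 = -234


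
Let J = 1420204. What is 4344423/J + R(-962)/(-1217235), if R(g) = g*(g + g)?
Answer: 2659545189253/1728722015940 ≈ 1.5384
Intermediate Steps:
R(g) = 2*g**2 (R(g) = g*(2*g) = 2*g**2)
4344423/J + R(-962)/(-1217235) = 4344423/1420204 + (2*(-962)**2)/(-1217235) = 4344423*(1/1420204) + (2*925444)*(-1/1217235) = 4344423/1420204 + 1850888*(-1/1217235) = 4344423/1420204 - 1850888/1217235 = 2659545189253/1728722015940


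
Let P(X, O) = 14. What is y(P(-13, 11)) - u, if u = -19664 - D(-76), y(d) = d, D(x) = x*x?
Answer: 25454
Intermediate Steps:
D(x) = x²
u = -25440 (u = -19664 - 1*(-76)² = -19664 - 1*5776 = -19664 - 5776 = -25440)
y(P(-13, 11)) - u = 14 - 1*(-25440) = 14 + 25440 = 25454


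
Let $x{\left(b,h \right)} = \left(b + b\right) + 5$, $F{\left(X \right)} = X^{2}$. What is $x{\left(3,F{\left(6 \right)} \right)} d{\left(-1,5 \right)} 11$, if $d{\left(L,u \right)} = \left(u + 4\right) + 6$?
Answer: $1815$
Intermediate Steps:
$d{\left(L,u \right)} = 10 + u$ ($d{\left(L,u \right)} = \left(4 + u\right) + 6 = 10 + u$)
$x{\left(b,h \right)} = 5 + 2 b$ ($x{\left(b,h \right)} = 2 b + 5 = 5 + 2 b$)
$x{\left(3,F{\left(6 \right)} \right)} d{\left(-1,5 \right)} 11 = \left(5 + 2 \cdot 3\right) \left(10 + 5\right) 11 = \left(5 + 6\right) 15 \cdot 11 = 11 \cdot 15 \cdot 11 = 165 \cdot 11 = 1815$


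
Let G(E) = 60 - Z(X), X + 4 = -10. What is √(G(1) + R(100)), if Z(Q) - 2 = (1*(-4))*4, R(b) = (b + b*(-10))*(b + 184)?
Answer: I*√255526 ≈ 505.5*I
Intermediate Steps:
R(b) = -9*b*(184 + b) (R(b) = (b - 10*b)*(184 + b) = (-9*b)*(184 + b) = -9*b*(184 + b))
X = -14 (X = -4 - 10 = -14)
Z(Q) = -14 (Z(Q) = 2 + (1*(-4))*4 = 2 - 4*4 = 2 - 16 = -14)
G(E) = 74 (G(E) = 60 - 1*(-14) = 60 + 14 = 74)
√(G(1) + R(100)) = √(74 - 9*100*(184 + 100)) = √(74 - 9*100*284) = √(74 - 255600) = √(-255526) = I*√255526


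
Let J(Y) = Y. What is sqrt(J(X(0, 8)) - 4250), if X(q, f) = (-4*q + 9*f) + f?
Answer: I*sqrt(4170) ≈ 64.576*I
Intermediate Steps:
X(q, f) = -4*q + 10*f
sqrt(J(X(0, 8)) - 4250) = sqrt((-4*0 + 10*8) - 4250) = sqrt((0 + 80) - 4250) = sqrt(80 - 4250) = sqrt(-4170) = I*sqrt(4170)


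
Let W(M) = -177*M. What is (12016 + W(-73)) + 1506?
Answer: 26443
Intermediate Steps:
(12016 + W(-73)) + 1506 = (12016 - 177*(-73)) + 1506 = (12016 + 12921) + 1506 = 24937 + 1506 = 26443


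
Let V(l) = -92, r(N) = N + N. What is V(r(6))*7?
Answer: -644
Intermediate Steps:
r(N) = 2*N
V(r(6))*7 = -92*7 = -644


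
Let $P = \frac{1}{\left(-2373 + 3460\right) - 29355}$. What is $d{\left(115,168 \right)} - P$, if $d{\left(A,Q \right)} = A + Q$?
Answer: $\frac{7999845}{28268} \approx 283.0$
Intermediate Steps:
$P = - \frac{1}{28268}$ ($P = \frac{1}{1087 - 29355} = \frac{1}{-28268} = - \frac{1}{28268} \approx -3.5376 \cdot 10^{-5}$)
$d{\left(115,168 \right)} - P = \left(115 + 168\right) - - \frac{1}{28268} = 283 + \frac{1}{28268} = \frac{7999845}{28268}$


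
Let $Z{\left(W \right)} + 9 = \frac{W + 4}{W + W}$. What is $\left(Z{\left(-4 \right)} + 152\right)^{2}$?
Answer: $20449$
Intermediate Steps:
$Z{\left(W \right)} = -9 + \frac{4 + W}{2 W}$ ($Z{\left(W \right)} = -9 + \frac{W + 4}{W + W} = -9 + \frac{4 + W}{2 W}$)
$\left(Z{\left(-4 \right)} + 152\right)^{2} = \left(\left(- \frac{17}{2} + \frac{2}{-4}\right) + 152\right)^{2} = \left(\left(- \frac{17}{2} + 2 \left(- \frac{1}{4}\right)\right) + 152\right)^{2} = \left(\left(- \frac{17}{2} - \frac{1}{2}\right) + 152\right)^{2} = \left(-9 + 152\right)^{2} = 143^{2} = 20449$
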